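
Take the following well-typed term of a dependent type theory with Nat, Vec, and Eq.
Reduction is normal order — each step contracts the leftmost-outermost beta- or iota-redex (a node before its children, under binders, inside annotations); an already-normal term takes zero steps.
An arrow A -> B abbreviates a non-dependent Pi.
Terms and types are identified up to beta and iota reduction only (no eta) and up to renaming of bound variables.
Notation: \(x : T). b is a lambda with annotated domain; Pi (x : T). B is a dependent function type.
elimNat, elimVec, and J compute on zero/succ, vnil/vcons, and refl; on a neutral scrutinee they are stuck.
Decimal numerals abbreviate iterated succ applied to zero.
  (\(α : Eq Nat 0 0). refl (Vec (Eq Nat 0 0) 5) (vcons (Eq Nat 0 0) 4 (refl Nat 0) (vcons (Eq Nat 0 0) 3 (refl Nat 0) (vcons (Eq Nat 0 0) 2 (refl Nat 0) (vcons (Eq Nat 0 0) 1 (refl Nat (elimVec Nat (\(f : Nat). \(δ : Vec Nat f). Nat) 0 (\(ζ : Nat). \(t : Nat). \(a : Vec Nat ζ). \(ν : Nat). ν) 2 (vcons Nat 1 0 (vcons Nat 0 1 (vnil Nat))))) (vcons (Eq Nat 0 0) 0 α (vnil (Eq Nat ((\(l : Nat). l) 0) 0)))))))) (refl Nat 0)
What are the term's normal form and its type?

reduced normal form:
  refl (Vec (Eq Nat 0 0) 5) (vcons (Eq Nat 0 0) 4 (refl Nat 0) (vcons (Eq Nat 0 0) 3 (refl Nat 0) (vcons (Eq Nat 0 0) 2 (refl Nat 0) (vcons (Eq Nat 0 0) 1 (refl Nat 0) (vcons (Eq Nat 0 0) 0 (refl Nat 0) (vnil (Eq Nat 0 0)))))))
inferred type:
  Eq (Vec (Eq Nat 0 0) 5) (vcons (Eq Nat 0 0) 4 (refl Nat 0) (vcons (Eq Nat 0 0) 3 (refl Nat 0) (vcons (Eq Nat 0 0) 2 (refl Nat 0) (vcons (Eq Nat 0 0) 1 (refl Nat 0) (vcons (Eq Nat 0 0) 0 (refl Nat 0) (vnil (Eq Nat 0 0))))))) (vcons (Eq Nat 0 0) 4 (refl Nat 0) (vcons (Eq Nat 0 0) 3 (refl Nat 0) (vcons (Eq Nat 0 0) 2 (refl Nat 0) (vcons (Eq Nat 0 0) 1 (refl Nat 0) (vcons (Eq Nat 0 0) 0 (refl Nat 0) (vnil (Eq Nat 0 0)))))))
observation: 13 normal-order steps normalize the term, beginning with a beta-redex.


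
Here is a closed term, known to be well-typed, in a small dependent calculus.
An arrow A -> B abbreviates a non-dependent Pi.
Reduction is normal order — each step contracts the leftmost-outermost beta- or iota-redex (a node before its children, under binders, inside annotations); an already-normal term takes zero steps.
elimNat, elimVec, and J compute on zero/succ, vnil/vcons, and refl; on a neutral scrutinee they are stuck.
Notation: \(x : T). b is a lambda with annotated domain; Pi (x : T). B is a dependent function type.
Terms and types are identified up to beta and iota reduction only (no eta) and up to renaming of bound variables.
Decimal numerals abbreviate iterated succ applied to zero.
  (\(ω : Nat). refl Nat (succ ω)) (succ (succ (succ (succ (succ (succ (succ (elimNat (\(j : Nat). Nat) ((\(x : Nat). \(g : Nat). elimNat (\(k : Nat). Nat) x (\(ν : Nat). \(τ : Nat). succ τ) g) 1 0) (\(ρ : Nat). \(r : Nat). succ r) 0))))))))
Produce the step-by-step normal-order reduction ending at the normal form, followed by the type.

normal-order reduction sequence:
  (\(ω : Nat). refl Nat (succ ω)) (succ (succ (succ (succ (succ (succ (succ (elimNat (\(j : Nat). Nat) ((\(x : Nat). \(g : Nat). elimNat (\(k : Nat). Nat) x (\(ν : Nat). \(τ : Nat). succ τ) g) 1 0) (\(ρ : Nat). \(r : Nat). succ r) 0))))))))
  ~> refl Nat (succ (succ (succ (succ (succ (succ (succ (succ (elimNat (\(ω : Nat). Nat) ((\(j : Nat). \(x : Nat). elimNat (\(g : Nat). Nat) j (\(k : Nat). \(ν : Nat). succ ν) x) 1 0) (\(τ : Nat). \(ρ : Nat). succ ρ) 0)))))))))
  ~> refl Nat (succ (succ (succ (succ (succ (succ (succ (succ ((\(ω : Nat). \(j : Nat). elimNat (\(x : Nat). Nat) ω (\(g : Nat). \(k : Nat). succ k) j) 1 0)))))))))
  ~> refl Nat (succ (succ (succ (succ (succ (succ (succ (succ ((\(ω : Nat). elimNat (\(j : Nat). Nat) 1 (\(x : Nat). \(g : Nat). succ g) ω) 0)))))))))
  ~> refl Nat (succ (succ (succ (succ (succ (succ (succ (succ (elimNat (\(ω : Nat). Nat) 1 (\(j : Nat). \(x : Nat). succ x) 0)))))))))
  ~> refl Nat 9
the term's type:
  Eq Nat 9 9


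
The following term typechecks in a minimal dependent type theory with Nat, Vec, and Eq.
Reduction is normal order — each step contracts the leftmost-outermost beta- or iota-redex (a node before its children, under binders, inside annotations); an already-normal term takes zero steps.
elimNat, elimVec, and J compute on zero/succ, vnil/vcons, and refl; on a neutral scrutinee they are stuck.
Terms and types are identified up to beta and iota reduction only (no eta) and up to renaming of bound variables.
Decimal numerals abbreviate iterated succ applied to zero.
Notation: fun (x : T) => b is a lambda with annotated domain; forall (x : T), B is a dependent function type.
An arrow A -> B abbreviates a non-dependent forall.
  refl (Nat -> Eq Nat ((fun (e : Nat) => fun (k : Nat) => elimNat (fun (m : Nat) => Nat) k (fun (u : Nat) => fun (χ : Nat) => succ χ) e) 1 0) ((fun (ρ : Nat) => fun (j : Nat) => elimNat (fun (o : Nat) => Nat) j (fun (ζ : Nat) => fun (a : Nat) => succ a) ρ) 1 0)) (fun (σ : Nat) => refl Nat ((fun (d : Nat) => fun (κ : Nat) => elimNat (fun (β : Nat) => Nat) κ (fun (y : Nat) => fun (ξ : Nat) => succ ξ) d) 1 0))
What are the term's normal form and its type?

normal form:
  refl (Nat -> Eq Nat 1 1) (fun (e : Nat) => refl Nat 1)
inferred type:
  Eq (Nat -> Eq Nat 1 1) (fun (e : Nat) => refl Nat 1) (fun (k : Nat) => refl Nat 1)


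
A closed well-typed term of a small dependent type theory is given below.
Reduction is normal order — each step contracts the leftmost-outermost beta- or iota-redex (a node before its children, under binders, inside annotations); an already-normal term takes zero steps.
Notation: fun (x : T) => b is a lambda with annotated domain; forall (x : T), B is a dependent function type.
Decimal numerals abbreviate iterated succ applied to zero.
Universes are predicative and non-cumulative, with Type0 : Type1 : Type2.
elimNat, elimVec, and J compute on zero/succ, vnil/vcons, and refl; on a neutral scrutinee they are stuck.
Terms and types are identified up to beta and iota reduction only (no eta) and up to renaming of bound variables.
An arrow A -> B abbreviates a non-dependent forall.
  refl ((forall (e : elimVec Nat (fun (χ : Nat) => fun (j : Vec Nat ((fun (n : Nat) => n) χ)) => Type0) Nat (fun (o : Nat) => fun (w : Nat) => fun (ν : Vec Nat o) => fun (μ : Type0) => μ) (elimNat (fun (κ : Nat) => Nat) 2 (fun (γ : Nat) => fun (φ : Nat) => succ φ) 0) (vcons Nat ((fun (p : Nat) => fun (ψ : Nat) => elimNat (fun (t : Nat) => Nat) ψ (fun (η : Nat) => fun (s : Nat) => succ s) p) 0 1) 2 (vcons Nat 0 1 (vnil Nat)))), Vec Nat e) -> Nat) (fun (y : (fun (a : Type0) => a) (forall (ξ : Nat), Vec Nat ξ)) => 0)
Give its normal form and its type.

reduced normal form:
  refl ((forall (e : Nat), Vec Nat e) -> Nat) (fun (χ : forall (j : Nat), Vec Nat j) => 0)
type:
  Eq ((forall (e : Nat), Vec Nat e) -> Nat) (fun (χ : forall (j : Nat), Vec Nat j) => 0) (fun (n : forall (o : Nat), Vec Nat o) => 0)
observation: 12 normal-order steps normalize the term, beginning with an elimVec iota-redex.


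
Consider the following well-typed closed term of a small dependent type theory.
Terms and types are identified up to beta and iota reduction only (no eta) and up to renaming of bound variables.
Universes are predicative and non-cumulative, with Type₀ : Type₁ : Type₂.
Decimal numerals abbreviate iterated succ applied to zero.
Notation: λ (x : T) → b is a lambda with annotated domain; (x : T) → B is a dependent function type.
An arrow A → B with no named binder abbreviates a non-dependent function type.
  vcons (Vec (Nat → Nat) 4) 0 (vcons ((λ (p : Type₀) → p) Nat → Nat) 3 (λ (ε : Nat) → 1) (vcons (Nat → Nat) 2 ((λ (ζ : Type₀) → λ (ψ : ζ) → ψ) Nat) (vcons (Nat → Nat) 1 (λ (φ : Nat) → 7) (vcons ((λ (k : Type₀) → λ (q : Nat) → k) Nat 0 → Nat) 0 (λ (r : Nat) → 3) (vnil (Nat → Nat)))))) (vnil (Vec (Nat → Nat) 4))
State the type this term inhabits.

inferred type:
  Vec (Vec (Nat → Nat) 4) 1


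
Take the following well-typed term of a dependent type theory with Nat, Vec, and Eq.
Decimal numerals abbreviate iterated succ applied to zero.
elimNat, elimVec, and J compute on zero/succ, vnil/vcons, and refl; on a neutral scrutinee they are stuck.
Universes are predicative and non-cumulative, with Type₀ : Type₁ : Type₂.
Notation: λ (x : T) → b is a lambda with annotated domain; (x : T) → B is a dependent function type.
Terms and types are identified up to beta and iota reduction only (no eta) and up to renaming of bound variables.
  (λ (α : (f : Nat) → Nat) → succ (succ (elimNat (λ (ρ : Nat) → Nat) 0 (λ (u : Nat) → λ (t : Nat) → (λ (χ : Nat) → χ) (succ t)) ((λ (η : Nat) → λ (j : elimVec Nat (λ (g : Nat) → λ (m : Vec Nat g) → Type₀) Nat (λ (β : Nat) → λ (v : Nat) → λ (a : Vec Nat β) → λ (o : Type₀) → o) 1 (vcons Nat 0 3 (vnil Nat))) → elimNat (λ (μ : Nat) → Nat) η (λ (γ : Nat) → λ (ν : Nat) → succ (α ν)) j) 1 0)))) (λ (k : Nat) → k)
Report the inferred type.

the term's type:
  Nat


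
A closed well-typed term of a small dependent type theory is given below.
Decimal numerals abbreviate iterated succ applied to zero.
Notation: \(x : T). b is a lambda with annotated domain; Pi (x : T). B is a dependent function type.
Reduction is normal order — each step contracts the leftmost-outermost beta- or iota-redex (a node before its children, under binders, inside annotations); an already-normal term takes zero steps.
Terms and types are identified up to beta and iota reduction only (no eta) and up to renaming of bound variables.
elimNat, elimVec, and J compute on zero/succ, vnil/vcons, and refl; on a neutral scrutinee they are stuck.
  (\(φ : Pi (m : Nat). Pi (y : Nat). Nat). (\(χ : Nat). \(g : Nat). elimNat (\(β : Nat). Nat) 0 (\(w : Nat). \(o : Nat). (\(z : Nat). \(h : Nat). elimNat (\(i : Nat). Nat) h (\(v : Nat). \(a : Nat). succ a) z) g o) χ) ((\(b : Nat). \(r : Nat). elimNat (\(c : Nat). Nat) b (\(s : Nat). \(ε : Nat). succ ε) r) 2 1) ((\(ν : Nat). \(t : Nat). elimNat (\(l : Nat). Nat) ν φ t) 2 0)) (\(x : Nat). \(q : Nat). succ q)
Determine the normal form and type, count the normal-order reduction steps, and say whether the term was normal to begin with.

reduced normal form:
  6
the term's type:
  Nat
steps to reach normal form (normal order): 31
term was already normal: no
first redex: a beta-redex


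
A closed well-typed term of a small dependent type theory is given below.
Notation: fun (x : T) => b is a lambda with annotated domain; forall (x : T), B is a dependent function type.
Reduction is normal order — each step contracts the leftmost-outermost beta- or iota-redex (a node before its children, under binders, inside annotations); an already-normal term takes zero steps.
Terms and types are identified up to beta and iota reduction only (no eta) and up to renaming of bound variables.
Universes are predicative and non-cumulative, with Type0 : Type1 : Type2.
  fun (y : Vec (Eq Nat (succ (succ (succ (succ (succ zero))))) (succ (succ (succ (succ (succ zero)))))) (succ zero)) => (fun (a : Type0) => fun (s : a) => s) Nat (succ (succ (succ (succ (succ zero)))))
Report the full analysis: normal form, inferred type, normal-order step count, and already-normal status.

reduced normal form:
  fun (y : Vec (Eq Nat (succ (succ (succ (succ (succ zero))))) (succ (succ (succ (succ (succ zero)))))) (succ zero)) => succ (succ (succ (succ (succ zero))))
inferred type:
  forall (y : Vec (Eq Nat (succ (succ (succ (succ (succ zero))))) (succ (succ (succ (succ (succ zero)))))) (succ zero)), Nat
normal-order step count: 2
term was already normal: no
first redex: a beta-redex


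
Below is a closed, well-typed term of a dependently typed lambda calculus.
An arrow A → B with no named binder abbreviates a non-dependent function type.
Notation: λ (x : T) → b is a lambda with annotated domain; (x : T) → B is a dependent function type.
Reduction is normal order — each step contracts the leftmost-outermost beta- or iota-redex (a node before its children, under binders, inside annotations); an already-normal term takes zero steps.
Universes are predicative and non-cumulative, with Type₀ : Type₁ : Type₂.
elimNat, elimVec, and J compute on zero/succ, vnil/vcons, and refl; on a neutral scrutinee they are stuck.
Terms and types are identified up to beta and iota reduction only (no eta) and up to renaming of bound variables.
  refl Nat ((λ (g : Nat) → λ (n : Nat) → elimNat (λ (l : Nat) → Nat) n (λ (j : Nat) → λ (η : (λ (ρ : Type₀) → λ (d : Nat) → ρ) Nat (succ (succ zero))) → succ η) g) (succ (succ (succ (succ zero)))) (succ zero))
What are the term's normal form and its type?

resulting normal form:
  refl Nat (succ (succ (succ (succ (succ zero)))))
inferred type:
  Eq Nat (succ (succ (succ (succ (succ zero))))) (succ (succ (succ (succ (succ zero)))))


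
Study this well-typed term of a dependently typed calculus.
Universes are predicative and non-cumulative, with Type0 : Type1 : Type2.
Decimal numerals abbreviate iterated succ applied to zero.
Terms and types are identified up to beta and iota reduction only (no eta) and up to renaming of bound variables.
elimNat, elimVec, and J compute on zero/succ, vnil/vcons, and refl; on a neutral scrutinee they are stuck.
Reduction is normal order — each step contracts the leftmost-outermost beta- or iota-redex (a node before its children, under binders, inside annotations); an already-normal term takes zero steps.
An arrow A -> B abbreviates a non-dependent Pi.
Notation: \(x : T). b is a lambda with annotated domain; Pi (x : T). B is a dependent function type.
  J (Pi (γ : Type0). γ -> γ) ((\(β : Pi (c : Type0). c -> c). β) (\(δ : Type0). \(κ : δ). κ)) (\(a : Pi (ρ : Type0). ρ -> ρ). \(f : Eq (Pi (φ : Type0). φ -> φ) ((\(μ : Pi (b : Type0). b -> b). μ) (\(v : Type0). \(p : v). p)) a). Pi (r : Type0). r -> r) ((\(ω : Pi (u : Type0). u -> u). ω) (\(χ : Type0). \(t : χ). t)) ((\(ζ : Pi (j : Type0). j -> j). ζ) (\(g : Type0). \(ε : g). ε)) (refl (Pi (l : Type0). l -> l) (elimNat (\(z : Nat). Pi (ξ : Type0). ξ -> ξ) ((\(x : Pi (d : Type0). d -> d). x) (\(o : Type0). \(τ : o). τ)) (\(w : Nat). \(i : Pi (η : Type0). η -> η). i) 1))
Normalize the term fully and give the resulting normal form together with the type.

normal form:
  \(γ : Type0). \(β : γ). β
the term's type:
  Pi (γ : Type0). γ -> γ
observation: contracting a J iota-redex first, the term normalizes in 2 steps.


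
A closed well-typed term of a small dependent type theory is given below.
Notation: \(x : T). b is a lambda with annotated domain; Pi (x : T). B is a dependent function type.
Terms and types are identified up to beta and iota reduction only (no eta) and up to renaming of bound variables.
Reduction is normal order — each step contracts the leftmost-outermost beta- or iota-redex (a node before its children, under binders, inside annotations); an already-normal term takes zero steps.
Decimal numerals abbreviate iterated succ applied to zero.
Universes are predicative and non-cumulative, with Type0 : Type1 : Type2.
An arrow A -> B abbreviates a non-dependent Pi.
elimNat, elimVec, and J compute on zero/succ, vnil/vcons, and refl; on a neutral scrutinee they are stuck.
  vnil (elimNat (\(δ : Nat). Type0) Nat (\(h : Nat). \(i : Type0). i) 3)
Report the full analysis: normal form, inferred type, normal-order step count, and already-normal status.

reduced normal form:
  vnil Nat
type:
  Vec Nat 0
normal-order step count: 10
already normal: no
first contracted redex: an elimNat iota-redex


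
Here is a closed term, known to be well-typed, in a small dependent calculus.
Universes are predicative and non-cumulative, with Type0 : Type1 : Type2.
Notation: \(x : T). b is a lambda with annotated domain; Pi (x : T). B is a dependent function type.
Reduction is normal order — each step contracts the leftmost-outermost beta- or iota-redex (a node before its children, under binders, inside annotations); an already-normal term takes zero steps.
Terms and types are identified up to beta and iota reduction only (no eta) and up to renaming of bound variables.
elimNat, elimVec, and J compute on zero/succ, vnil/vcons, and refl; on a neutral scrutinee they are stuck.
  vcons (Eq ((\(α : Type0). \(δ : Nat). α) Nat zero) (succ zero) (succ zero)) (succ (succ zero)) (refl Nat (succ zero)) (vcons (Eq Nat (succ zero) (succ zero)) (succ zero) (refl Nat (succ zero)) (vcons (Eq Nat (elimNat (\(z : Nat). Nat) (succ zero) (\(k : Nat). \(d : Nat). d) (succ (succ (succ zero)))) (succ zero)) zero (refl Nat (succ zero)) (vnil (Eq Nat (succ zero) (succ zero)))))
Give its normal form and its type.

reduced normal form:
  vcons (Eq Nat (succ zero) (succ zero)) (succ (succ zero)) (refl Nat (succ zero)) (vcons (Eq Nat (succ zero) (succ zero)) (succ zero) (refl Nat (succ zero)) (vcons (Eq Nat (succ zero) (succ zero)) zero (refl Nat (succ zero)) (vnil (Eq Nat (succ zero) (succ zero)))))
the term's type:
  Vec (Eq Nat (succ zero) (succ zero)) (succ (succ (succ zero)))


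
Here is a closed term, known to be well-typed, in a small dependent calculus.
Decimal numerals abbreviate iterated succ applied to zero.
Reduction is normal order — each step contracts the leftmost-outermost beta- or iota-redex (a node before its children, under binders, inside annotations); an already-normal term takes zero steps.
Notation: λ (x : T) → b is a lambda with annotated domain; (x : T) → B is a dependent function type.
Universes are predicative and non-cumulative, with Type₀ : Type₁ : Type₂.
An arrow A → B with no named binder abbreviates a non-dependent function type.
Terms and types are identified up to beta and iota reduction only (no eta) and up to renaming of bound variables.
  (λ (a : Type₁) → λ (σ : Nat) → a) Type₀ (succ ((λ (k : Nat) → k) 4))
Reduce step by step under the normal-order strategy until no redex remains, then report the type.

normal-order reduction sequence:
  (λ (a : Type₁) → λ (σ : Nat) → a) Type₀ (succ ((λ (k : Nat) → k) 4))
  ~> (λ (a : Nat) → Type₀) (succ ((λ (σ : Nat) → σ) 4))
  ~> Type₀
type:
  Type₁


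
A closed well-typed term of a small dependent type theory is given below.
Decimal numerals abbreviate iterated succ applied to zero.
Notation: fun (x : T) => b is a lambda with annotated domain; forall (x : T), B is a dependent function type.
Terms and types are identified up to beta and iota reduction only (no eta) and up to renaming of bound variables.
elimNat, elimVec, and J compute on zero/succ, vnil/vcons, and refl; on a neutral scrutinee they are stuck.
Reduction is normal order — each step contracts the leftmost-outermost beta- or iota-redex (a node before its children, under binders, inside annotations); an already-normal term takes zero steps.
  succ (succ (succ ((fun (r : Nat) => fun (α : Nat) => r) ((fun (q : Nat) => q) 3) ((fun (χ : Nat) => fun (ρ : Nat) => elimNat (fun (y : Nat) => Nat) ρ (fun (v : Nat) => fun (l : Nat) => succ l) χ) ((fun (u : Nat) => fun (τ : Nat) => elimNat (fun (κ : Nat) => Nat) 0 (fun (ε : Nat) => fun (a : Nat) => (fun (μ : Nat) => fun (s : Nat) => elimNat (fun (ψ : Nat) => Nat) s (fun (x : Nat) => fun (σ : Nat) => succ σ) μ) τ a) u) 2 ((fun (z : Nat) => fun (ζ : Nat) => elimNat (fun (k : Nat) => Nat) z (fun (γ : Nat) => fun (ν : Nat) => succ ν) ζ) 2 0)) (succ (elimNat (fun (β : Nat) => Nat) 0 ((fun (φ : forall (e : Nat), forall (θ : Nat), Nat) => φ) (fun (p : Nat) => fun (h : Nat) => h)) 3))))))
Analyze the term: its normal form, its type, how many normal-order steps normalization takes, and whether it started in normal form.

resulting normal form:
  6
the term's type:
  Nat
normal-order step count: 3
term was already normal: no
first contracted redex: a beta-redex


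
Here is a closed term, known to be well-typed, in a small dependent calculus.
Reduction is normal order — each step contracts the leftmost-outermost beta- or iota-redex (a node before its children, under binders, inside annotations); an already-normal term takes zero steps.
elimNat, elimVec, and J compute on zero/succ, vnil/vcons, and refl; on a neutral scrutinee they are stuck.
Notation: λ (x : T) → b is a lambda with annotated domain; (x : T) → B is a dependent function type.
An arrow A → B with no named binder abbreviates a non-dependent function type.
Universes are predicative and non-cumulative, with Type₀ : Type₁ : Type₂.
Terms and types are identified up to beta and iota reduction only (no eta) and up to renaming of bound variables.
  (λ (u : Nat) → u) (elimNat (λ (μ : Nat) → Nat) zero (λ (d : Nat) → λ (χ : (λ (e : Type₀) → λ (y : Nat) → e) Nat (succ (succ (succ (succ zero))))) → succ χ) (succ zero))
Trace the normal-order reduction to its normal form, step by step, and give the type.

normal-order reduction sequence:
  (λ (u : Nat) → u) (elimNat (λ (μ : Nat) → Nat) zero (λ (d : Nat) → λ (χ : (λ (e : Type₀) → λ (y : Nat) → e) Nat (succ (succ (succ (succ zero))))) → succ χ) (succ zero))
  ~> elimNat (λ (u : Nat) → Nat) zero (λ (μ : Nat) → λ (d : (λ (χ : Type₀) → λ (e : Nat) → χ) Nat (succ (succ (succ (succ zero))))) → succ d) (succ zero)
  ~> (λ (u : Nat) → λ (μ : (λ (d : Type₀) → λ (χ : Nat) → d) Nat (succ (succ (succ (succ zero))))) → succ μ) zero (elimNat (λ (e : Nat) → Nat) zero (λ (y : Nat) → λ (β : (λ (φ : Type₀) → λ (α : Nat) → φ) Nat (succ (succ (succ (succ zero))))) → succ β) zero)
  ~> (λ (u : (λ (μ : Type₀) → λ (d : Nat) → μ) Nat (succ (succ (succ (succ zero))))) → succ u) (elimNat (λ (χ : Nat) → Nat) zero (λ (e : Nat) → λ (y : (λ (β : Type₀) → λ (φ : Nat) → β) Nat (succ (succ (succ (succ zero))))) → succ y) zero)
  ~> succ (elimNat (λ (u : Nat) → Nat) zero (λ (μ : Nat) → λ (d : (λ (χ : Type₀) → λ (e : Nat) → χ) Nat (succ (succ (succ (succ zero))))) → succ d) zero)
  ~> succ zero
the term's type:
  Nat


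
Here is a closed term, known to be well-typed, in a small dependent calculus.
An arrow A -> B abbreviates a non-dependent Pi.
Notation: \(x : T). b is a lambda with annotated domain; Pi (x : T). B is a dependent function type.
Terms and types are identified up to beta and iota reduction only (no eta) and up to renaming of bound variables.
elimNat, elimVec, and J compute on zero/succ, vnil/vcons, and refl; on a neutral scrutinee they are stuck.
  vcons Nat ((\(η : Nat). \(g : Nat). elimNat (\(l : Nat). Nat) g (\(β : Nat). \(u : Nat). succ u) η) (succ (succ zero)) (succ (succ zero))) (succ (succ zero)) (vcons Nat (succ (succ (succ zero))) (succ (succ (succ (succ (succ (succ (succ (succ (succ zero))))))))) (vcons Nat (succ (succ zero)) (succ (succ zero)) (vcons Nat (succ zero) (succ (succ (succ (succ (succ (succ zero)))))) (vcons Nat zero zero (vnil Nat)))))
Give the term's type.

the term's type:
  Vec Nat (succ (succ (succ (succ (succ zero)))))


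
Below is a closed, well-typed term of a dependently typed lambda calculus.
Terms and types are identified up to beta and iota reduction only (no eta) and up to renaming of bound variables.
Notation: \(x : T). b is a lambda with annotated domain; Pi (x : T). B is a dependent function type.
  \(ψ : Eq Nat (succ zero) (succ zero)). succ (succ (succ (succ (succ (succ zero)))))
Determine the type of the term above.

inferred type:
  Pi (ψ : Eq Nat (succ zero) (succ zero)). Nat


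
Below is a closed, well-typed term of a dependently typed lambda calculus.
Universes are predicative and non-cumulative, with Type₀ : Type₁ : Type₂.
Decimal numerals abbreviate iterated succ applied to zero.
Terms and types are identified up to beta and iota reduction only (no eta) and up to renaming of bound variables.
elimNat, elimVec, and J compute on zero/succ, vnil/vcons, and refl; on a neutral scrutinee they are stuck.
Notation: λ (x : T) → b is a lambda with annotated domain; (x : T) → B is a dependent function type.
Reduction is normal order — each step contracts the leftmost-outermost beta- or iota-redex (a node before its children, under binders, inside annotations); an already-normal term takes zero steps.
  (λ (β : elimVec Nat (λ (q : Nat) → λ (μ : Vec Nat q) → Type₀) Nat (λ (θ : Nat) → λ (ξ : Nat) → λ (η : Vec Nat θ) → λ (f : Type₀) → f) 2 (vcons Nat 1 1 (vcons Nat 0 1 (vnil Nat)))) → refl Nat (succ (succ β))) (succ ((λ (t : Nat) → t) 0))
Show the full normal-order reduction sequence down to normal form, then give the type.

normal-order reduction sequence:
  (λ (β : elimVec Nat (λ (q : Nat) → λ (μ : Vec Nat q) → Type₀) Nat (λ (θ : Nat) → λ (ξ : Nat) → λ (η : Vec Nat θ) → λ (f : Type₀) → f) 2 (vcons Nat 1 1 (vcons Nat 0 1 (vnil Nat)))) → refl Nat (succ (succ β))) (succ ((λ (t : Nat) → t) 0))
  ~> refl Nat (succ (succ (succ ((λ (β : Nat) → β) 0))))
  ~> refl Nat 3
inferred type:
  Eq Nat 3 3


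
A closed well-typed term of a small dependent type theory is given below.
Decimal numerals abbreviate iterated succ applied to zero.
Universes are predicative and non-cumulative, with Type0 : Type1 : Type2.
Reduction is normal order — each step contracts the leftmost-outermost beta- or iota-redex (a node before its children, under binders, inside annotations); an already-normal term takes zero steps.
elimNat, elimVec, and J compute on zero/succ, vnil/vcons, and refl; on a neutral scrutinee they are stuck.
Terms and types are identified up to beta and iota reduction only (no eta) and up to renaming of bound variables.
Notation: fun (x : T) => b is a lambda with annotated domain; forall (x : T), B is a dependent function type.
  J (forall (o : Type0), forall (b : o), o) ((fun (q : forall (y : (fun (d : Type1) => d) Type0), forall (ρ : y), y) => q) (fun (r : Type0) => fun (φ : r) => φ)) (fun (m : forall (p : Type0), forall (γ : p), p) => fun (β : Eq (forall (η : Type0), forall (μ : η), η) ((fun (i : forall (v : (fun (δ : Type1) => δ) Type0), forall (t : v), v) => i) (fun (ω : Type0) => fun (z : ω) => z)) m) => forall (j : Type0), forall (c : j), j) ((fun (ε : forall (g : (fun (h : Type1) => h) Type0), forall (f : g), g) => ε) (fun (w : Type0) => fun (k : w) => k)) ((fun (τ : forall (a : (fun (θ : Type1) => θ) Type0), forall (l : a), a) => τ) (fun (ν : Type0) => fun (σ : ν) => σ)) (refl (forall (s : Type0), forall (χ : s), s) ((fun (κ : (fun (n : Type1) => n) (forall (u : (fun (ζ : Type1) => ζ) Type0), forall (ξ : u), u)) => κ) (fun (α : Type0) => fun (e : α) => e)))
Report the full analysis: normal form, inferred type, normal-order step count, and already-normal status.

normal form:
  fun (o : Type0) => fun (b : o) => b
inferred type:
  forall (o : Type0), forall (b : o), o
steps to reach normal form (normal order): 2
term was already normal: no
first redex: a J iota-redex


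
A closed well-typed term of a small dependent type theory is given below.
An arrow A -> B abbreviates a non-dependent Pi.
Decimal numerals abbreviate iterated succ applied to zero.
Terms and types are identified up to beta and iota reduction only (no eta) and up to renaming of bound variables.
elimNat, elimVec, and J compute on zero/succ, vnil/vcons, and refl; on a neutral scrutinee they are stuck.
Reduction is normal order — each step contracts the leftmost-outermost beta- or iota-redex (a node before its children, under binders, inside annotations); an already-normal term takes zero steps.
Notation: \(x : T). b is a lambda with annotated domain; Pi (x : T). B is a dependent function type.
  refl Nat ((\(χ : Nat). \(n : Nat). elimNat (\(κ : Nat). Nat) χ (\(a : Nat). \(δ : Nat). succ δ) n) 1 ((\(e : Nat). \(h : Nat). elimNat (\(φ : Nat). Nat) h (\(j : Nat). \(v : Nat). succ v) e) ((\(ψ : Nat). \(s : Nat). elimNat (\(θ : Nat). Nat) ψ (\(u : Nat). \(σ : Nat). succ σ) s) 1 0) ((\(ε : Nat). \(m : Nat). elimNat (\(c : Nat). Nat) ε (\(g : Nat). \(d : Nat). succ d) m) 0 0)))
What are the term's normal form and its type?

normal form:
  refl Nat 2
the term's type:
  Eq Nat 2 2
observation: the leftmost-outermost redex is a beta-redex, and normalization takes 18 steps.


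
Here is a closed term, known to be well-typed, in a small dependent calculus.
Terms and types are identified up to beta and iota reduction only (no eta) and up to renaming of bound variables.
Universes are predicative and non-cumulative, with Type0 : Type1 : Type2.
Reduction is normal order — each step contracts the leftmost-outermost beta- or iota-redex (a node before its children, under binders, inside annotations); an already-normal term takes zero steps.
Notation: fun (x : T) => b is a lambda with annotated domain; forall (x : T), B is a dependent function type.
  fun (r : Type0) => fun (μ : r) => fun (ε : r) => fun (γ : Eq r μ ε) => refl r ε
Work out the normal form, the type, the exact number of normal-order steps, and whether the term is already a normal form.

resulting normal form:
  fun (r : Type0) => fun (μ : r) => fun (ε : r) => fun (γ : Eq r μ ε) => refl r ε
the term's type:
  forall (r : Type0), forall (μ : r), forall (ε : r), forall (γ : Eq r μ ε), Eq r ε ε
reduction steps (normal order): 0
already normal: yes


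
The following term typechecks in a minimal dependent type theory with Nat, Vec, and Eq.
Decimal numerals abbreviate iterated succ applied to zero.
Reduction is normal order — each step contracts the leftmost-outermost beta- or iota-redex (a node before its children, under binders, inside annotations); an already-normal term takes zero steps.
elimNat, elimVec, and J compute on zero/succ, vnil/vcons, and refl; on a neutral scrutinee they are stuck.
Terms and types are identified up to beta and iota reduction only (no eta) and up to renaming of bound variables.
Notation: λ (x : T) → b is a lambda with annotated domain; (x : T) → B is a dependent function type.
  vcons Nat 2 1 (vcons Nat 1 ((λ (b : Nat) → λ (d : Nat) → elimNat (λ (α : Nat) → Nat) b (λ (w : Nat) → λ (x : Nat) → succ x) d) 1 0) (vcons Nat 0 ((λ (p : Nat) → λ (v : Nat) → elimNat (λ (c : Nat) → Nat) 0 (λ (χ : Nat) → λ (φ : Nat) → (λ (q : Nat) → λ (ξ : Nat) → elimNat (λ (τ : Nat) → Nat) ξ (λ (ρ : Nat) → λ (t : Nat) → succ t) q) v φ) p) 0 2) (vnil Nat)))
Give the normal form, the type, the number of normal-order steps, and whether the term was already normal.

reduced normal form:
  vcons Nat 2 1 (vcons Nat 1 1 (vcons Nat 0 0 (vnil Nat)))
inferred type:
  Vec Nat 3
reduction steps (normal order): 6
started in normal form: no
first redex: a beta-redex


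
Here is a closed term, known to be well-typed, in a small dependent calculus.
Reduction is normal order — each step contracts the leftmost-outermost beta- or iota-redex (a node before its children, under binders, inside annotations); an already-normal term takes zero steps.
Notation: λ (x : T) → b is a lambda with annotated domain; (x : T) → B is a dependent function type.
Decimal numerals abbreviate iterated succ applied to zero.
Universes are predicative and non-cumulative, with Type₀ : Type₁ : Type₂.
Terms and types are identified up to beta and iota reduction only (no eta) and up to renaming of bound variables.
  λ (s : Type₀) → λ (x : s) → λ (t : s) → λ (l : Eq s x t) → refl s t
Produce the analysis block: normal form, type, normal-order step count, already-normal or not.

resulting normal form:
  λ (s : Type₀) → λ (x : s) → λ (t : s) → λ (l : Eq s x t) → refl s t
inferred type:
  (s : Type₀) → (x : s) → (t : s) → (l : Eq s x t) → Eq s t t
normal-order step count: 0
already normal: yes


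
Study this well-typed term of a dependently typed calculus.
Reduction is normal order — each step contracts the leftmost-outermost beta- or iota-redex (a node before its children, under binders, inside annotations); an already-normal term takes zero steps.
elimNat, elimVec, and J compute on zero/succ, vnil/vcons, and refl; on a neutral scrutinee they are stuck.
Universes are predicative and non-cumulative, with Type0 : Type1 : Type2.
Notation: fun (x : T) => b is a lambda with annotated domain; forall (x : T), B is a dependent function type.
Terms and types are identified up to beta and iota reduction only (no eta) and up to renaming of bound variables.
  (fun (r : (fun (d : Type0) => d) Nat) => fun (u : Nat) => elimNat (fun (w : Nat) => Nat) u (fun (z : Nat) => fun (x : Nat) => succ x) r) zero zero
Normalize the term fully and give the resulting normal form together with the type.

reduced normal form:
  zero
the term's type:
  Nat


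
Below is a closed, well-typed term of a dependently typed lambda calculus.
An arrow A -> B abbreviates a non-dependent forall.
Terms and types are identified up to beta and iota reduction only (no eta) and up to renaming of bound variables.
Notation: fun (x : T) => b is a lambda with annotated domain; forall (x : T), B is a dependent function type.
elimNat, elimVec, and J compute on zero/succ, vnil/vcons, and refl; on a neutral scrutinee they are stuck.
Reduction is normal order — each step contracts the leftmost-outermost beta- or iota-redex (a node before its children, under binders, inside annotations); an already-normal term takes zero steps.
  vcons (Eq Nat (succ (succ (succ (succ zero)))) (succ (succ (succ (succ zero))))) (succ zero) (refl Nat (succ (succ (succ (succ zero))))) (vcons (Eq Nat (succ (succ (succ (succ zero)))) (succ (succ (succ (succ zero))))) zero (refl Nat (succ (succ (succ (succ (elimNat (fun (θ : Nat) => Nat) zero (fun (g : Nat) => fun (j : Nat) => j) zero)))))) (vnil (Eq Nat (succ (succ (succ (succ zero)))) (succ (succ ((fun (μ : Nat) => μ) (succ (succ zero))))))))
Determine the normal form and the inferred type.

resulting normal form:
  vcons (Eq Nat (succ (succ (succ (succ zero)))) (succ (succ (succ (succ zero))))) (succ zero) (refl Nat (succ (succ (succ (succ zero))))) (vcons (Eq Nat (succ (succ (succ (succ zero)))) (succ (succ (succ (succ zero))))) zero (refl Nat (succ (succ (succ (succ zero))))) (vnil (Eq Nat (succ (succ (succ (succ zero)))) (succ (succ (succ (succ zero)))))))
the term's type:
  Vec (Eq Nat (succ (succ (succ (succ zero)))) (succ (succ (succ (succ zero))))) (succ (succ zero))


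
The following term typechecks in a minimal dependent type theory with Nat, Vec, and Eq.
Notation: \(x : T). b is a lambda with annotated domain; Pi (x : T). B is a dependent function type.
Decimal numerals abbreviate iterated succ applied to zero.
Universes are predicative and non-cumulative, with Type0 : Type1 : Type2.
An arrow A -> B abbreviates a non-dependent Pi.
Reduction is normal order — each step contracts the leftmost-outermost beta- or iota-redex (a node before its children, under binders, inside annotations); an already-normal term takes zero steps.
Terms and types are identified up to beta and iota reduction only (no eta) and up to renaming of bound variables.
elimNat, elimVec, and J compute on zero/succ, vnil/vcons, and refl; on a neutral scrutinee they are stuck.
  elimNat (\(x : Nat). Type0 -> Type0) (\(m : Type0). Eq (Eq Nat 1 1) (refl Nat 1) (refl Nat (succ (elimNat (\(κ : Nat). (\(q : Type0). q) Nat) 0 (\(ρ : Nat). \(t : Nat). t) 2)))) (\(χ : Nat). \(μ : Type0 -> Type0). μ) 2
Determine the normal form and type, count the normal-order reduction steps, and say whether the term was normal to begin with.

resulting normal form:
  \(x : Type0). Eq (Eq Nat 1 1) (refl Nat 1) (refl Nat 1)
inferred type:
  Type0 -> Type0
reduction steps (normal order): 14
started in normal form: no
first redex: an elimNat iota-redex


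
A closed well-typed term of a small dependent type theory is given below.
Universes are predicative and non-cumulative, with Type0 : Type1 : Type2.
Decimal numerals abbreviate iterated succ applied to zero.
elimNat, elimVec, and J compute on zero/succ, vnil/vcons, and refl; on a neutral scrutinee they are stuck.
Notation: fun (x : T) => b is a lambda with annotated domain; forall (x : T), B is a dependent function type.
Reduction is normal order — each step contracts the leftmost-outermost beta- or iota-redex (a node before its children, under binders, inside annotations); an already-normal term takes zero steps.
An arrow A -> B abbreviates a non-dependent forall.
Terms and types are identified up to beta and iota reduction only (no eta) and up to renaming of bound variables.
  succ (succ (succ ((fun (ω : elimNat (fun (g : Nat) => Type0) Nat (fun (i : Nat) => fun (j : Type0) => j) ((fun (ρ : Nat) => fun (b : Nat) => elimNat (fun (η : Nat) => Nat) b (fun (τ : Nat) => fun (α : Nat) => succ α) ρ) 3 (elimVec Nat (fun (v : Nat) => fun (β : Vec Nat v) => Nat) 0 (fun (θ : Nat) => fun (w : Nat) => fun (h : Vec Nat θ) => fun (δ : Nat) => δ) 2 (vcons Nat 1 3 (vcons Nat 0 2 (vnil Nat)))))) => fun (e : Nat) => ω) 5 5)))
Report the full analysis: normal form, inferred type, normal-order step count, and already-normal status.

normal form:
  8
inferred type:
  Nat
steps to reach normal form (normal order): 2
started in normal form: no
first redex: a beta-redex


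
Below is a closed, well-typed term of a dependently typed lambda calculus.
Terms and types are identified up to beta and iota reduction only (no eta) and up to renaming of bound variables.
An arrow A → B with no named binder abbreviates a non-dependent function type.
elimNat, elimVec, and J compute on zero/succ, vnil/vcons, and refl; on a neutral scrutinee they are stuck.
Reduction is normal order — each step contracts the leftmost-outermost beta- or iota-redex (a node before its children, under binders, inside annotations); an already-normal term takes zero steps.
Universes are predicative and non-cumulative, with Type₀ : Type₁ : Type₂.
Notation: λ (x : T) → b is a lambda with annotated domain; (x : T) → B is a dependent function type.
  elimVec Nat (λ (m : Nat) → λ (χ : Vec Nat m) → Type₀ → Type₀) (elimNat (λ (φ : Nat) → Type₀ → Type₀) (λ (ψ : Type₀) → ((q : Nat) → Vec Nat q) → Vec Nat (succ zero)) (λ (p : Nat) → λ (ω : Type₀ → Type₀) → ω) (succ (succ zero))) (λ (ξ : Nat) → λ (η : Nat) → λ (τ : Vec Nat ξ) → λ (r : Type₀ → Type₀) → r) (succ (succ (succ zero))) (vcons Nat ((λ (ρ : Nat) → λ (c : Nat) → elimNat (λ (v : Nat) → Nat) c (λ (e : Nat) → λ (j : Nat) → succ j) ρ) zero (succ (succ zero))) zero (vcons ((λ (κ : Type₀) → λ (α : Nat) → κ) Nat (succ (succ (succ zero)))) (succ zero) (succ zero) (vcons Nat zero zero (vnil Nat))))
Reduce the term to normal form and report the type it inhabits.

resulting normal form:
  λ (m : Type₀) → ((χ : Nat) → Vec Nat χ) → Vec Nat (succ zero)
inferred type:
  Type₀ → Type₀
observation: reduction starts at an elimVec iota-redex, and 23 normal-order steps reach the normal form.


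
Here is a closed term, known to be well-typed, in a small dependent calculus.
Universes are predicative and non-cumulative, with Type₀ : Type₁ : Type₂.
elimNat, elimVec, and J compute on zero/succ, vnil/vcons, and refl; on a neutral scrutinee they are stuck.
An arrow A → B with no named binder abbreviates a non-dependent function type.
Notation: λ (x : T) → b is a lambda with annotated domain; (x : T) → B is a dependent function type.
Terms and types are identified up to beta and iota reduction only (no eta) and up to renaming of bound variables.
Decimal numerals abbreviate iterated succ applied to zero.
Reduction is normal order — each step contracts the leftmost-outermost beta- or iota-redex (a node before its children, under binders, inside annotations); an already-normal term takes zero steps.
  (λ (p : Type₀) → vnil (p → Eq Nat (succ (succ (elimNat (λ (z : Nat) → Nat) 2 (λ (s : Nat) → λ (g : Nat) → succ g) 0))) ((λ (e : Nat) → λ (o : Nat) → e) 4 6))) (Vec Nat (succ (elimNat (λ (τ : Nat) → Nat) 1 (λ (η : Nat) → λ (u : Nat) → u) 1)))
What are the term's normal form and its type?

reduced normal form:
  vnil (Vec Nat 2 → Eq Nat 4 4)
the term's type:
  Vec (Vec Nat 2 → Eq Nat 4 4) 0
observation: the leftmost-outermost redex is a beta-redex, and normalization takes 8 steps.
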